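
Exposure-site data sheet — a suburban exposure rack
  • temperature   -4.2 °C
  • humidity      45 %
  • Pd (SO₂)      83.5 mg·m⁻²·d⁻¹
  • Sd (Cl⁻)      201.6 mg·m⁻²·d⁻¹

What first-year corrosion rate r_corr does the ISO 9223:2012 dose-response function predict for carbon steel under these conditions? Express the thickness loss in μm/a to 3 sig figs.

carbon steel: T≤10 °C ⇒ hinge +0.150·(-4.2−10) = -2.1300
  Pd branch = 1.77·Pd^0.52·e^(0.02·RH+f) = 5.165 μm/a
  Sd branch = 0.102·Sd^0.62·e^(0.033·RH+0.04·T) = 10.22 μm/a
  sum: 5.165 + 10.22 → r_corr = 15.38 μm/a

r_corr = 15.4 μm/a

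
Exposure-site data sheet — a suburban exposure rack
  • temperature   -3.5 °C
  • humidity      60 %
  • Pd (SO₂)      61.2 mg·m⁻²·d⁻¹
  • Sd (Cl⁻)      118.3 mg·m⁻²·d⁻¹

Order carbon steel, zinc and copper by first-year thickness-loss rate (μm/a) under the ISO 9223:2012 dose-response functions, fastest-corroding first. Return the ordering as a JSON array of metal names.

["carbon steel", "zinc", "copper"]

carbon steel: f(T) = +0.150·(T−10) [T≤10 °C] = -2.0250
  sulphur-dioxide contribution → 6.589 μm/a
  chloride contribution → 12.39 μm/a
  total first-year rate 18.98 μm/a
zinc: T≤10 °C ⇒ hinge +0.038·(-3.5−10) = -0.5130
  sulphur-dioxide contribution → 0.7458 μm/a
  chloride contribution → 0.3191 μm/a
  total first-year rate 1.065 μm/a
copper: T≤10 °C ⇒ hinge +0.126·(-3.5−10) = -1.7010
  sulphur-dioxide contribution → 0.09716 μm/a
  chloride contribution → 0.2717 μm/a
  total first-year rate 0.3688 μm/a
Ordering by μm/a: carbon steel (19) > zinc (1.06) > copper (0.369)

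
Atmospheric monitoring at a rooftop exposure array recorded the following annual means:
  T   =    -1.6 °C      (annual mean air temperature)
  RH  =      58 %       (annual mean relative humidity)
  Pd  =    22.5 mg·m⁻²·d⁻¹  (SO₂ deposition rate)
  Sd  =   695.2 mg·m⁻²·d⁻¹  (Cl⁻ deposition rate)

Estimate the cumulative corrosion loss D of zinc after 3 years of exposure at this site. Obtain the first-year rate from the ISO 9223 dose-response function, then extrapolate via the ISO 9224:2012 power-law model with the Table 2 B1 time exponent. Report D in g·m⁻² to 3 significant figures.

D(3) = 25.9 g·m⁻²

zinc: temperature factor f = +0.038·(-11.6) = -0.4408
  SO₂ term: 0.0129·22.5^0.44·exp(0.046·58-0.4408) = 0.4708
  Cl⁻ term: 0.0175·695.2^0.57·exp(0.008·58+0.085·-1.6) = 1.013
  sum: 0.4708 + 1.013 → r_corr = 1.483 μm/a
Power-law: D(3) = r_corr · 3^0.813
  D(3) = 1.483 × 3^0.813 = 1.483 × 2.443 = 3.624 μm
  Mass loss = 3.624 μm × 7.14 g/cm³ = 25.88 g·m⁻²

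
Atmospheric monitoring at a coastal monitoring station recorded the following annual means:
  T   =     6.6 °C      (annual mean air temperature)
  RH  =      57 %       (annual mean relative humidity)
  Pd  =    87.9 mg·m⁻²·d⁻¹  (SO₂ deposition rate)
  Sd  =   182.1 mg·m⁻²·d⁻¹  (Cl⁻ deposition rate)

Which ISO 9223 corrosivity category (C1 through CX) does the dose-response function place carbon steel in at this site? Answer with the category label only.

C4

carbon steel: temperature factor f = +0.150·(-3.4) = -0.5100
  Pd branch = 1.77·Pd^0.52·e^(0.02·RH+f) = 34.08 μm/a
  Cl⁻ term: 0.102·182.1^0.62·exp(0.033·57+0.04·6.6) = 21.96
  r_corr = 34.08 + 21.96 = 56.03 μm/a
56 μm/a falls in (50, 80] for carbon steel → category C4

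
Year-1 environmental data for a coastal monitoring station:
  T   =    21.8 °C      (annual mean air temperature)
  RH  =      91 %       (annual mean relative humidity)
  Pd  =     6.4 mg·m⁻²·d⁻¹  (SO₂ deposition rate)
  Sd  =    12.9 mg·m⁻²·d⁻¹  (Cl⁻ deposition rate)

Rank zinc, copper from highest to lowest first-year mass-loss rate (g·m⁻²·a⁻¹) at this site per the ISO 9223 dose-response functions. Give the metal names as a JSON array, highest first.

zinc: T>10 °C ⇒ hinge -0.071·(21.8−10) = -0.8378
  sulphur-dioxide contribution → 0.8306 μm/a
  chloride contribution → 0.9931 μm/a
  total first-year rate 1.824 μm/a
  mass loss = 1.824 μm/a × 7.14 g/cm³ = 13.02 g·m⁻²·a⁻¹
copper: f(T) = -0.080·(T−10) [T>10 °C] = -0.9440
  sulphur-dioxide contribution → 0.7172 μm/a
  chloride contribution → 1.575 μm/a
  total first-year rate 2.292 μm/a
  mass loss = 2.292 μm/a × 8.96 g/cm³ = 20.54 g·m⁻²·a⁻¹
Ordering by g·m⁻²·a⁻¹: copper (20.5) > zinc (13)

["copper", "zinc"]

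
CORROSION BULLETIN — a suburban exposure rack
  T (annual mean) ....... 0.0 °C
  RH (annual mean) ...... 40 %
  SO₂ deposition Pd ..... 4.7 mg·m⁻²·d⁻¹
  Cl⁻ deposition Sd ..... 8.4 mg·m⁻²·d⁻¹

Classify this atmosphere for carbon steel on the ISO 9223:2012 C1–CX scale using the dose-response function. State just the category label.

C2

carbon steel: T≤10 °C ⇒ hinge +0.150·(0.0−10) = -1.5000
  Pd branch = 1.77·Pd^0.52·e^(0.02·RH+f) = 1.965 μm/a
  Sd branch = 0.102·Sd^0.62·e^(0.033·RH+0.04·T) = 1.429 μm/a
  sum: 1.965 + 1.429 → r_corr = 3.394 μm/a
Category bounds: 1.3…25 μm/a bracket r_corr ⇒ C2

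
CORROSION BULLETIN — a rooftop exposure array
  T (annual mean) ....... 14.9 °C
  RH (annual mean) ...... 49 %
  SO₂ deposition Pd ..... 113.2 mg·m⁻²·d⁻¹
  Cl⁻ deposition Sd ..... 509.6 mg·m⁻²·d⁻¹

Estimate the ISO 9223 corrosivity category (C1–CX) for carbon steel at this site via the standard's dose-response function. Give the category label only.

carbon steel: T>10 °C ⇒ hinge -0.054·(14.9−10) = -0.2646
  SO₂ term: 1.77·113.2^0.52·exp(0.02·49-0.2646) = 42.33
  Sd branch = 0.102·Sd^0.62·e^(0.033·RH+0.04·T) = 44.48 μm/a
  sum: 42.33 + 44.48 → r_corr = 86.81 μm/a
86.8 μm/a falls in (80, 200] for carbon steel → category C5

C5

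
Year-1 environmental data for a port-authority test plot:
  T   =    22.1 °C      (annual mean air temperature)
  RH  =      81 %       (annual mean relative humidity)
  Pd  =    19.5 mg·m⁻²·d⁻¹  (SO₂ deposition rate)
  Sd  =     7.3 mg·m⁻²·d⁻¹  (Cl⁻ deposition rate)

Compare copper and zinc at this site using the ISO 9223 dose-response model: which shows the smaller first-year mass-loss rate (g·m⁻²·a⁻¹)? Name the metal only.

zinc

copper: T>10 °C ⇒ hinge -0.080·(22.1−10) = -0.9680
  SO₂ term: 0.0053·19.5^0.26·exp(0.059·81-0.9680) = 0.5185
  Sd branch = 0.01025·Sd^0.27·e^(0.036·RH+0.049·T) = 0.9561 μm/a
  sum: 0.5185 + 0.9561 → r_corr = 1.475 μm/a
  mass loss = 1.475 μm/a × 8.96 g/cm³ = 13.21 g·m⁻²·a⁻¹
zinc: f(T) = -0.071·(T−10) [T>10 °C] = -0.8591
  SO₂ term: 0.0129·19.5^0.44·exp(0.046·81-0.8591) = 0.8381
  Cl⁻ term: 0.0175·7.3^0.57·exp(0.008·81+0.085·22.1) = 0.6798
  r_corr = 0.8381 + 0.6798 = 1.518 μm/a
  mass loss = 1.518 μm/a × 7.14 g/cm³ = 10.84 g·m⁻²·a⁻¹
Ordering by g·m⁻²·a⁻¹: copper (13.2) > zinc (10.8)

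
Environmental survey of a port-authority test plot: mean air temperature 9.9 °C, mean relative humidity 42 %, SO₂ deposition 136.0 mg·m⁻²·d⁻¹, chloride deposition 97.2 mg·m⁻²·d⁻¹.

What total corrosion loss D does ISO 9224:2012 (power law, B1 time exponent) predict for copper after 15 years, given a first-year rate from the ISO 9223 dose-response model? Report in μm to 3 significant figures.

D(15) = 2.94 μm

copper: f(T) = +0.126·(T−10) [T≤10 °C] = -0.0126
  SO₂ term: 0.0053·136.0^0.26·exp(0.059·42-0.0126) = 0.2237
  Sd branch = 0.01025·Sd^0.27·e^(0.036·RH+0.049·T) = 0.2599 μm/a
  sum: 0.2237 + 0.2599 → r_corr = 0.4836 μm/a
Power-law: D(15) = r_corr · 15^0.667
  D(15) = 0.4836 × 15^0.667 = 0.4836 × 6.088 = 2.944 μm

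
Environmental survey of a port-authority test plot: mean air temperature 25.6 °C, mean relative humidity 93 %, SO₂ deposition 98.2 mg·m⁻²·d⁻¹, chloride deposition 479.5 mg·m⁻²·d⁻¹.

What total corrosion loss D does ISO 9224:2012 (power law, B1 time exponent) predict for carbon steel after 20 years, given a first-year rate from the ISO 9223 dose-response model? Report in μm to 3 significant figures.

carbon steel: T>10 °C ⇒ hinge -0.054·(25.6−10) = -0.8424
  SO₂ term: 1.77·98.2^0.52·exp(0.02·93-0.8424) = 53.19
  Cl⁻ term: 0.102·479.5^0.62·exp(0.033·93+0.04·25.6) = 280.7
  r_corr = 53.19 + 280.7 = 333.9 μm/a
ISO 9224: D(t) = r_corr · t^b with b = 0.523 (carbon steel, B1)
  D(20) = 333.9 × 20^0.523 = 333.9 × 4.791 = 1600 μm

D(20) = 1.60e+03 μm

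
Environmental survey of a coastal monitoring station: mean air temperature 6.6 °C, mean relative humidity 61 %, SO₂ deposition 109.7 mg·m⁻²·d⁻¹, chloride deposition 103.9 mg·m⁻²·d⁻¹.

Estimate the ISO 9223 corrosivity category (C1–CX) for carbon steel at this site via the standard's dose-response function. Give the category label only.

C4

carbon steel: temperature factor f = +0.150·(-3.4) = -0.5100
  sulphur-dioxide contribution → 41.42 μm/a
  chloride contribution → 17.69 μm/a
  total first-year rate 59.11 μm/a
59.1 μm/a falls in (50, 80] for carbon steel → category C4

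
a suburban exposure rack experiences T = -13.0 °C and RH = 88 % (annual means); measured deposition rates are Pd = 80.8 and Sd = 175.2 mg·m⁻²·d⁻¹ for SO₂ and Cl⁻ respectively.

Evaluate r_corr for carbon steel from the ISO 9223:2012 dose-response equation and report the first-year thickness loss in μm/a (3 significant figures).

r_corr = 30.4 μm/a

carbon steel: T≤10 °C ⇒ hinge +0.150·(-13.0−10) = -3.4500
  SO₂ term: 1.77·80.8^0.52·exp(0.02·88-3.4500) = 3.205
  Sd branch = 0.102·Sd^0.62·e^(0.033·RH+0.04·T) = 27.22 μm/a
  sum: 3.205 + 27.22 → r_corr = 30.43 μm/a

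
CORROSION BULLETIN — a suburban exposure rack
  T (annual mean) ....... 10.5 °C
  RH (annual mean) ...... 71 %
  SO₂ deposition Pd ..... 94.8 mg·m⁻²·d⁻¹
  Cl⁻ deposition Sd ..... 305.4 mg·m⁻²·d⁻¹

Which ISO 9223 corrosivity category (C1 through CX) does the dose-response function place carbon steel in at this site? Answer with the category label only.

C5

carbon steel: T>10 °C ⇒ hinge -0.054·(10.5−10) = -0.0270
  Pd branch = 1.77·Pd^0.52·e^(0.02·RH+f) = 76.01 μm/a
  Sd branch = 0.102·Sd^0.62·e^(0.033·RH+0.04·T) = 56.13 μm/a
  sum: 76.01 + 56.13 → r_corr = 132.1 μm/a
Category bounds: 80…200 μm/a bracket r_corr ⇒ C5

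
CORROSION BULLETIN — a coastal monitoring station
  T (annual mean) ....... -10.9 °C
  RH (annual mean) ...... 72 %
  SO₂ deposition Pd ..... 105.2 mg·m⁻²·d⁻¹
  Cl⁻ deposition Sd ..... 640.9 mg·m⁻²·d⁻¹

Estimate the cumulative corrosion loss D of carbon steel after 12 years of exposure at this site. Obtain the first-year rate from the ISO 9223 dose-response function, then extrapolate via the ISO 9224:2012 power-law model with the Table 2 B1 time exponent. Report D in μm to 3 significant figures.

D(12) = 157 μm

carbon steel: f(T) = +0.150·(T−10) [T≤10 °C] = -3.1350
  Pd branch = 1.77·Pd^0.52·e^(0.02·RH+f) = 3.658 μm/a
  Sd branch = 0.102·Sd^0.62·e^(0.033·RH+0.04·T) = 39.02 μm/a
  sum: 3.658 + 39.02 → r_corr = 42.68 μm/a
ISO 9224: D(t) = r_corr · t^b with b = 0.523 (carbon steel, B1)
  D(12) = 42.68 × 12^0.523 = 42.68 × 3.668 = 156.6 μm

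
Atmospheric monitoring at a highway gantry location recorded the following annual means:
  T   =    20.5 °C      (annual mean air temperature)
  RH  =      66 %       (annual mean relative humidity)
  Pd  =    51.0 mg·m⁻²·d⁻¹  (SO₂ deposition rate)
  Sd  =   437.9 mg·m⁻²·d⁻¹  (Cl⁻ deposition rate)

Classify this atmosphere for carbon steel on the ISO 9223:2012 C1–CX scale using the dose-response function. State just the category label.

C5

carbon steel: T>10 °C ⇒ hinge -0.054·(20.5−10) = -0.5670
  Pd branch = 1.77·Pd^0.52·e^(0.02·RH+f) = 29.04 μm/a
  Sd branch = 0.102·Sd^0.62·e^(0.033·RH+0.04·T) = 88.77 μm/a
  r_corr = 29.04 + 88.77 = 117.8 μm/a
ISO 9223 Table 2 (carbon steel): 80 < 118 ≤ 200 μm/a ⇒ C5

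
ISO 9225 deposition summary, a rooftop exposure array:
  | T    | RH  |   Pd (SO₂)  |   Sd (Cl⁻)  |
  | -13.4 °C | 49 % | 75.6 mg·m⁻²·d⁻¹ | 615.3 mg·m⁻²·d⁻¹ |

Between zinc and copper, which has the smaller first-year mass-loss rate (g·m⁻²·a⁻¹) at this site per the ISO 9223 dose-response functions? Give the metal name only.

zinc: T≤10 °C ⇒ hinge +0.038·(-13.4−10) = -0.8892
  SO₂ term: 0.0129·75.6^0.44·exp(0.046·49-0.8892) = 0.3387
  Cl⁻ term: 0.0175·615.3^0.57·exp(0.008·49+0.085·-13.4) = 0.3224
  sum: 0.3387 + 0.3224 → r_corr = 0.6611 μm/a
  mass loss = 0.6611 μm/a × 7.14 g/cm³ = 4.721 g·m⁻²·a⁻¹
copper: temperature factor f = +0.126·(-23.4) = -2.9484
  SO₂ term: 0.0053·75.6^0.26·exp(0.059·49-2.9484) = 0.01541
  Sd branch = 0.01025·Sd^0.27·e^(0.036·RH+0.049·T) = 0.1757 μm/a
  r_corr = 0.01541 + 0.1757 = 0.1911 μm/a
  mass loss = 0.1911 μm/a × 8.96 g/cm³ = 1.712 g·m⁻²·a⁻¹
Ordering by g·m⁻²·a⁻¹: zinc (4.72) > copper (1.71)

copper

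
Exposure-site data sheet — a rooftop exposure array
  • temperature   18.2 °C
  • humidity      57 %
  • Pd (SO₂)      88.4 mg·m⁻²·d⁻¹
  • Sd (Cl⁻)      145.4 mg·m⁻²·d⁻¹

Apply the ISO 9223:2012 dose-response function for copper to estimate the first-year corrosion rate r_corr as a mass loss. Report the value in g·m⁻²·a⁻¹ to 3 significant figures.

r_corr = 8.97 g·m⁻²·a⁻¹

copper: temperature factor f = -0.080·(8.2) = -0.6560
  sulphur-dioxide contribution → 0.2547 μm/a
  chloride contribution → 0.7466 μm/a
  ⇒ r_corr(copper) = 1.001 μm/a
Convert to mass loss: 1.001 μm/a × 8.96 g/cm³ = 8.972 g·m⁻²·a⁻¹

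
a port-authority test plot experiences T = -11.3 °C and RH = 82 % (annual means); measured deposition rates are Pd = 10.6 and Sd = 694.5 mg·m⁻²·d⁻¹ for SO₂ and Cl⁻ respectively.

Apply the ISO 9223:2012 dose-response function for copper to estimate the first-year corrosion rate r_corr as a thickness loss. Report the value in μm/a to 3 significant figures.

copper: temperature factor f = +0.126·(-21.3) = -2.6838
  Pd branch = 0.0053·Pd^0.26·e^(0.059·RH+f) = 0.08441 μm/a
  Cl⁻ term: 0.01025·694.5^0.27·exp(0.036·82+0.049·-11.3) = 0.66
  r_corr = 0.08441 + 0.66 = 0.7444 μm/a

r_corr = 0.744 μm/a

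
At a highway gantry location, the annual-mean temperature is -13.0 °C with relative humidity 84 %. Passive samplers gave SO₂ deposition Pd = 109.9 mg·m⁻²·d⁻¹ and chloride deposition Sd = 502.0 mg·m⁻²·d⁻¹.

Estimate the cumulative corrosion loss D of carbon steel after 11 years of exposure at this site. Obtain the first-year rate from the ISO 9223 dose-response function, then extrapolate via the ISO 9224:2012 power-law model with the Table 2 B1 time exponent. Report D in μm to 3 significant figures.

D(11) = 173 μm

carbon steel: temperature factor f = +0.150·(-23.0) = -3.4500
  SO₂ term: 1.77·109.9^0.52·exp(0.02·84-3.4500) = 3.472
  Sd branch = 0.102·Sd^0.62·e^(0.033·RH+0.04·T) = 45.82 μm/a
  r_corr = 3.472 + 45.82 = 49.29 μm/a
Power-law: D(11) = r_corr · 11^0.523
  D(11) = 49.29 × 11^0.523 = 49.29 × 3.505 = 172.8 μm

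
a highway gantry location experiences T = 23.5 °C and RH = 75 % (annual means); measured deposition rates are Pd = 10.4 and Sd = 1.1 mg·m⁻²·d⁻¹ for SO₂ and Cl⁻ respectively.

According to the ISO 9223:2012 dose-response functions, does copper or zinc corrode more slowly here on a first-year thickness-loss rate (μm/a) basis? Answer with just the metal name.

zinc

copper: T>10 °C ⇒ hinge -0.080·(23.5−10) = -1.0800
  Pd branch = 0.0053·Pd^0.26·e^(0.059·RH+f) = 0.2763 μm/a
  Sd branch = 0.01025·Sd^0.27·e^(0.036·RH+0.049·T) = 0.495 μm/a
  r_corr = 0.2763 + 0.495 = 0.7713 μm/a
zinc: f(T) = -0.071·(T−10) [T>10 °C] = -0.9585
  Pd branch = 0.0129·Pd^0.44·e^(0.046·RH+f) = 0.4366 μm/a
  Sd branch = 0.0175·Sd^0.57·e^(0.008·RH+0.085·T) = 0.2481 μm/a
  sum: 0.4366 + 0.2481 → r_corr = 0.6848 μm/a
Ordering by μm/a: copper (0.771) > zinc (0.685)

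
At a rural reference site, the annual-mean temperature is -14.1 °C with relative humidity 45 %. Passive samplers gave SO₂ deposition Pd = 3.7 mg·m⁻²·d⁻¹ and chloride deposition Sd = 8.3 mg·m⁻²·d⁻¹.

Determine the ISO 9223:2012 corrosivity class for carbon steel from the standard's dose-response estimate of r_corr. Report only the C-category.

C1

carbon steel: T≤10 °C ⇒ hinge +0.150·(-14.1−10) = -3.6150
  sulphur-dioxide contribution → 0.2314 μm/a
  chloride contribution → 0.9515 μm/a
  ⇒ r_corr(carbon steel) = 1.183 μm/a
ISO 9223 Table 2 (carbon steel): 0 < 1.18 ≤ 1.3 μm/a ⇒ C1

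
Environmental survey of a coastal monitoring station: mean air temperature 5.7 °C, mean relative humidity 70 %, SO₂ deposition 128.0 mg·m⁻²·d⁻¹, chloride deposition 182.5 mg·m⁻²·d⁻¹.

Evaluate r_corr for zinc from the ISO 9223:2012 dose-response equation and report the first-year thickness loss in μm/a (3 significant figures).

r_corr = 3.29 μm/a

zinc: f(T) = +0.038·(T−10) [T≤10 °C] = -0.1634
  Pd branch = 0.0129·Pd^0.44·e^(0.046·RH+f) = 2.319 μm/a
  Cl⁻ term: 0.0175·182.5^0.57·exp(0.008·70+0.085·5.7) = 0.9673
  sum: 2.319 + 0.9673 → r_corr = 3.286 μm/a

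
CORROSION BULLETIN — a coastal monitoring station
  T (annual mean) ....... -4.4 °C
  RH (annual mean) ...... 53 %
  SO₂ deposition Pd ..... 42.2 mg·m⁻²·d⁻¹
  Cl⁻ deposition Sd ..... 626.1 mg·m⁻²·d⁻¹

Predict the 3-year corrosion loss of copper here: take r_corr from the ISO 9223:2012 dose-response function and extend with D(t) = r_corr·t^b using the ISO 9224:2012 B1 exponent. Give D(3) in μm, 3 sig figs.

D(3) = 0.768 μm

copper: T≤10 °C ⇒ hinge +0.126·(-4.4−10) = -1.8144
  Pd branch = 0.0053·Pd^0.26·e^(0.059·RH+f) = 0.05211 μm/a
  Sd branch = 0.01025·Sd^0.27·e^(0.036·RH+0.049·T) = 0.3168 μm/a
  sum: 0.05211 + 0.3168 → r_corr = 0.3689 μm/a
Long-term exponent b (ISO 9224 Table 2, B1) = 0.667
  D(3) = 0.3689 × 3^0.667 = 0.3689 × 2.081 = 0.7677 μm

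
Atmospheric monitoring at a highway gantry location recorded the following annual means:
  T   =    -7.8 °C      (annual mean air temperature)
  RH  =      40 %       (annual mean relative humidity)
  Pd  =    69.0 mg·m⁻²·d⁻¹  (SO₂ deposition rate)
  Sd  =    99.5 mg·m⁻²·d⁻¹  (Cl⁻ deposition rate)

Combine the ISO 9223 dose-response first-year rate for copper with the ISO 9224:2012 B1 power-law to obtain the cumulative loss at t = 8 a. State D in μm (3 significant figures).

D(8) = 0.481 μm

copper: f(T) = +0.126·(T−10) [T≤10 °C] = -2.2428
  sulphur-dioxide contribution → 0.01792 μm/a
  chloride contribution → 0.1022 μm/a
  ⇒ r_corr(copper) = 0.1201 μm/a
ISO 9224: D(t) = r_corr · t^b with b = 0.667 (copper, B1)
  D(8) = 0.1201 × 8^0.667 = 0.1201 × 4.003 = 0.4809 μm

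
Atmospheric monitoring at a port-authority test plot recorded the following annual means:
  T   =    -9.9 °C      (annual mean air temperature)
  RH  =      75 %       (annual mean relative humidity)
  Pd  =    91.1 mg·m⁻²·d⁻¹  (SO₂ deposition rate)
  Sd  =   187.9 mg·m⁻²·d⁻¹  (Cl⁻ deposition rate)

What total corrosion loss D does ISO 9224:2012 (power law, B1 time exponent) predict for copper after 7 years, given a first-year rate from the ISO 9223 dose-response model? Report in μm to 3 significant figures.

copper: f(T) = +0.126·(T−10) [T≤10 °C] = -2.5074
  SO₂ term: 0.0053·91.1^0.26·exp(0.059·75-2.5074) = 0.1166
  Cl⁻ term: 0.01025·187.9^0.27·exp(0.036·75+0.049·-9.9) = 0.386
  r_corr = 0.1166 + 0.386 = 0.5026 μm/a
Power-law: D(7) = r_corr · 7^0.667
  D(7) = 0.5026 × 7^0.667 = 0.5026 × 3.662 = 1.84 μm

D(7) = 1.84 μm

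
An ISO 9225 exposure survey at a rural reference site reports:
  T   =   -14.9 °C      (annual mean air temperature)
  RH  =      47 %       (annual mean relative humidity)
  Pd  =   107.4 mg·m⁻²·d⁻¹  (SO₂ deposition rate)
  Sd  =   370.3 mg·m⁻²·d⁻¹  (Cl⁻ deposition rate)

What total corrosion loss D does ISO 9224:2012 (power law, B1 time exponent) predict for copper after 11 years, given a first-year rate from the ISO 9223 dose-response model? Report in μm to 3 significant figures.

copper: f(T) = +0.126·(T−10) [T≤10 °C] = -3.1374
  Pd branch = 0.0053·Pd^0.26·e^(0.059·RH+f) = 0.01242 μm/a
  Sd branch = 0.01025·Sd^0.27·e^(0.036·RH+0.049·T) = 0.1324 μm/a
  sum: 0.01242 + 0.1324 → r_corr = 0.1448 μm/a
Long-term exponent b (ISO 9224 Table 2, B1) = 0.667
  D(11) = 0.1448 × 11^0.667 = 0.1448 × 4.95 = 0.717 μm

D(11) = 0.717 μm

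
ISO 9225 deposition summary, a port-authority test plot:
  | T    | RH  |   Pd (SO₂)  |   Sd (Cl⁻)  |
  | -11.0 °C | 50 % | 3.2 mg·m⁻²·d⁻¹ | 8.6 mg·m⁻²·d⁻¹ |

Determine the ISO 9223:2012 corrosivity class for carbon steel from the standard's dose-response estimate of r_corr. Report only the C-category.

C2

carbon steel: T≤10 °C ⇒ hinge +0.150·(-11.0−10) = -3.1500
  Pd branch = 1.77·Pd^0.52·e^(0.02·RH+f) = 0.3775 μm/a
  Cl⁻ term: 0.102·8.6^0.62·exp(0.033·50+0.04·-11.0) = 1.299
  sum: 0.3775 + 1.299 → r_corr = 1.676 μm/a
1.68 μm/a falls in (1.3, 25] for carbon steel → category C2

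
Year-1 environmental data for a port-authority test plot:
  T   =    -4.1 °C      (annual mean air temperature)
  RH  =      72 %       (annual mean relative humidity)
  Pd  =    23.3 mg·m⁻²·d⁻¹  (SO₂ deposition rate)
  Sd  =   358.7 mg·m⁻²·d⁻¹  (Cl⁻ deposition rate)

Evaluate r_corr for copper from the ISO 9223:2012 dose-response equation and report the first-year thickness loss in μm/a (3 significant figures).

r_corr = 0.690 μm/a

copper: f(T) = +0.126·(T−10) [T≤10 °C] = -1.7766
  Pd branch = 0.0053·Pd^0.26·e^(0.059·RH+f) = 0.1423 μm/a
  Cl⁻ term: 0.01025·358.7^0.27·exp(0.036·72+0.049·-4.1) = 0.5482
  sum: 0.1423 + 0.5482 → r_corr = 0.6905 μm/a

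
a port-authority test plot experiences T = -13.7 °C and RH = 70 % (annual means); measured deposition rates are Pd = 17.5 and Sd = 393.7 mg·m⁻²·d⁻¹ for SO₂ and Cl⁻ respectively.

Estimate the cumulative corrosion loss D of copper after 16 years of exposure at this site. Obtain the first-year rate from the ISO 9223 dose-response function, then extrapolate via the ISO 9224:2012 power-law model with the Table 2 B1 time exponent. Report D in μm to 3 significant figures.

copper: T≤10 °C ⇒ hinge +0.126·(-13.7−10) = -2.9862
  SO₂ term: 0.0053·17.5^0.26·exp(0.059·70-2.9862) = 0.03501
  Cl⁻ term: 0.01025·393.7^0.27·exp(0.036·70+0.049·-13.7) = 0.3268
  sum: 0.03501 + 0.3268 → r_corr = 0.3618 μm/a
ISO 9224: D(t) = r_corr · t^b with b = 0.667 (copper, B1)
  D(16) = 0.3618 × 16^0.667 = 0.3618 × 6.355 = 2.3 μm

D(16) = 2.30 μm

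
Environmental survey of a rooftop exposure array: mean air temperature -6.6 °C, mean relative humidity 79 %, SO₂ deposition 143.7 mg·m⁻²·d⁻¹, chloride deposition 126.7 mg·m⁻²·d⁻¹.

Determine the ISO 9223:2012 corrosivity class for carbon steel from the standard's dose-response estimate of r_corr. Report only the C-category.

carbon steel: f(T) = +0.150·(T−10) [T≤10 °C] = -2.4900
  sulphur-dioxide contribution → 9.433 μm/a
  chloride contribution → 21.37 μm/a
  total first-year rate 30.81 μm/a
Category bounds: 25…50 μm/a bracket r_corr ⇒ C3

C3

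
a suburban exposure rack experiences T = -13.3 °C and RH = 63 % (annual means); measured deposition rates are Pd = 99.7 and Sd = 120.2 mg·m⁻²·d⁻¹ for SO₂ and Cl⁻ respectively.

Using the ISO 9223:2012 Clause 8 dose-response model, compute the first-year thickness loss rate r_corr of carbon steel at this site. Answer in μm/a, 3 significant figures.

r_corr = 11.4 μm/a

carbon steel: T≤10 °C ⇒ hinge +0.150·(-13.3−10) = -3.4950
  SO₂ term: 1.77·99.7^0.52·exp(0.02·63-3.4950) = 2.073
  Sd branch = 0.102·Sd^0.62·e^(0.033·RH+0.04·T) = 9.332 μm/a
  sum: 2.073 + 9.332 → r_corr = 11.41 μm/a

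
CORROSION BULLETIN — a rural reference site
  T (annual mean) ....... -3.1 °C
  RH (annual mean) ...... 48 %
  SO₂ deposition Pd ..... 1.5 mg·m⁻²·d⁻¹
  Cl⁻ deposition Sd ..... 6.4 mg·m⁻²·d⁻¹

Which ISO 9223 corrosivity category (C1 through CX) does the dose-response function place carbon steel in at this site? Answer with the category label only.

carbon steel: T≤10 °C ⇒ hinge +0.150·(-3.1−10) = -1.9650
  sulphur-dioxide contribution → 0.8 μm/a
  chloride contribution → 1.388 μm/a
  ⇒ r_corr(carbon steel) = 2.188 μm/a
Category bounds: 1.3…25 μm/a bracket r_corr ⇒ C2

C2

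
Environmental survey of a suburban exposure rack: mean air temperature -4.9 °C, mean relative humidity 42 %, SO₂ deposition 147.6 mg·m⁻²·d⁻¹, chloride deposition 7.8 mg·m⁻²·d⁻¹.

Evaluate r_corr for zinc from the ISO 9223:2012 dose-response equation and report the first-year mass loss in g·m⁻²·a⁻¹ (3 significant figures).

zinc: T≤10 °C ⇒ hinge +0.038·(-4.9−10) = -0.5662
  Pd branch = 0.0129·Pd^0.44·e^(0.046·RH+f) = 0.4551 μm/a
  Cl⁻ term: 0.0175·7.8^0.57·exp(0.008·42+0.085·-4.9) = 0.05207
  r_corr = 0.4551 + 0.05207 = 0.5072 μm/a
Convert to mass loss: 0.5072 μm/a × 7.14 g/cm³ = 3.621 g·m⁻²·a⁻¹

r_corr = 3.62 g·m⁻²·a⁻¹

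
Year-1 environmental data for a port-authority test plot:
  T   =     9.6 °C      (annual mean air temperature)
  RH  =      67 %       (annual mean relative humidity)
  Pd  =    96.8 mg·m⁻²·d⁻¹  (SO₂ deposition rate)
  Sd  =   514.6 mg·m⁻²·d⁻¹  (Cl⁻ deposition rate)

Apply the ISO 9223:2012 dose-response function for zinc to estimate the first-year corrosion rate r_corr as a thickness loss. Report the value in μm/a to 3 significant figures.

zinc: T≤10 °C ⇒ hinge +0.038·(9.6−10) = -0.0152
  Pd branch = 0.0129·Pd^0.44·e^(0.046·RH+f) = 2.071 μm/a
  Sd branch = 0.0175·Sd^0.57·e^(0.008·RH+0.085·T) = 2.375 μm/a
  r_corr = 2.071 + 2.375 = 4.447 μm/a

r_corr = 4.45 μm/a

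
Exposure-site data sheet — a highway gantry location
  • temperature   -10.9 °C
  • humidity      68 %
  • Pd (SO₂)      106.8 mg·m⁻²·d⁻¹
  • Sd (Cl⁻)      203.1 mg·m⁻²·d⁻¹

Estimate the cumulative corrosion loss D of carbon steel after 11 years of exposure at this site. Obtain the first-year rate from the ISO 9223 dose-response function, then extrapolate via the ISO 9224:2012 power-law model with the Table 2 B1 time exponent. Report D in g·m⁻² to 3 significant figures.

carbon steel: f(T) = +0.150·(T−10) [T≤10 °C] = -3.1350
  SO₂ term: 1.77·106.8^0.52·exp(0.02·68-3.1350) = 3.404
  Cl⁻ term: 0.102·203.1^0.62·exp(0.033·68+0.04·-10.9) = 16.77
  sum: 3.404 + 16.77 → r_corr = 20.18 μm/a
ISO 9224: D(t) = r_corr · t^b with b = 0.523 (carbon steel, B1)
  D(11) = 20.18 × 11^0.523 = 20.18 × 3.505 = 70.71 μm
  Mass loss = 70.71 μm × 7.85 g/cm³ = 555.1 g·m⁻²

D(11) = 555 g·m⁻²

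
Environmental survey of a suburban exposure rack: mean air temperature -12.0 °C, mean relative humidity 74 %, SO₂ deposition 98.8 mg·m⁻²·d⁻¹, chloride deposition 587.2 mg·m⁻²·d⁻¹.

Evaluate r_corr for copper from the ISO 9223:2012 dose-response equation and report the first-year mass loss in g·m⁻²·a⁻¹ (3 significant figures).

r_corr = 4.87 g·m⁻²·a⁻¹

copper: temperature factor f = +0.126·(-22.0) = -2.7720
  Pd branch = 0.0053·Pd^0.26·e^(0.059·RH+f) = 0.08613 μm/a
  Sd branch = 0.01025·Sd^0.27·e^(0.036·RH+0.049·T) = 0.457 μm/a
  sum: 0.08613 + 0.457 → r_corr = 0.5431 μm/a
Convert to mass loss: 0.5431 μm/a × 8.96 g/cm³ = 4.866 g·m⁻²·a⁻¹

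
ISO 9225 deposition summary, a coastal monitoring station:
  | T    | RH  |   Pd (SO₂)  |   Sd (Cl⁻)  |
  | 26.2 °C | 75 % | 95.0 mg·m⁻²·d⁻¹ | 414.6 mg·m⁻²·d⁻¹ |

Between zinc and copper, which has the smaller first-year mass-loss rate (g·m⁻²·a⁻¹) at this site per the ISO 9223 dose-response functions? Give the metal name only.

zinc: temperature factor f = -0.071·(16.2) = -1.1502
  SO₂ term: 0.0129·95.0^0.44·exp(0.046·75-1.1502) = 0.9541
  Sd branch = 0.0175·Sd^0.57·e^(0.008·RH+0.085·T) = 9.18 μm/a
  r_corr = 0.9541 + 9.18 = 10.13 μm/a
  mass loss = 10.13 μm/a × 7.14 g/cm³ = 72.36 g·m⁻²·a⁻¹
copper: f(T) = -0.080·(T−10) [T>10 °C] = -1.2960
  SO₂ term: 0.0053·95.0^0.26·exp(0.059·75-1.2960) = 0.3957
  Cl⁻ term: 0.01025·414.6^0.27·exp(0.036·75+0.049·26.2) = 2.803
  sum: 0.3957 + 2.803 → r_corr = 3.199 μm/a
  mass loss = 3.199 μm/a × 8.96 g/cm³ = 28.66 g·m⁻²·a⁻¹
Ordering by g·m⁻²·a⁻¹: zinc (72.4) > copper (28.7)

copper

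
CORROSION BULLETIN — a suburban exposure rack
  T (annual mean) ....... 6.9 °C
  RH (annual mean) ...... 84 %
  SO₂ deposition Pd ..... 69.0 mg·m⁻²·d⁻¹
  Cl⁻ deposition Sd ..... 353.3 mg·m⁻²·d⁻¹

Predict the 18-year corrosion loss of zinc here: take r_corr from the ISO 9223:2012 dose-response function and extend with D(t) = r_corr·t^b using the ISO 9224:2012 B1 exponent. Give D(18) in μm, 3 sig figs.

D(18) = 55.2 μm

zinc: T≤10 °C ⇒ hinge +0.038·(6.9−10) = -0.1178
  Pd branch = 0.0129·Pd^0.44·e^(0.046·RH+f) = 3.521 μm/a
  Sd branch = 0.0175·Sd^0.57·e^(0.008·RH+0.085·T) = 1.746 μm/a
  sum: 3.521 + 1.746 → r_corr = 5.267 μm/a
ISO 9224: D(t) = r_corr · t^b with b = 0.813 (zinc, B1)
  D(18) = 5.267 × 18^0.813 = 5.267 × 10.48 = 55.22 μm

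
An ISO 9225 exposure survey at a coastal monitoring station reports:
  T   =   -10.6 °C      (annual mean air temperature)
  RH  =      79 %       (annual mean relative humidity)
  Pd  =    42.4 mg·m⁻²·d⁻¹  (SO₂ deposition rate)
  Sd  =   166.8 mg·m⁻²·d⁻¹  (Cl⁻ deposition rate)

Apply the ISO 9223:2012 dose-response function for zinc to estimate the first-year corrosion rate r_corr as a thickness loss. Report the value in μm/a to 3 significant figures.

r_corr = 1.41 μm/a

zinc: T≤10 °C ⇒ hinge +0.038·(-10.6−10) = -0.7828
  Pd branch = 0.0129·Pd^0.44·e^(0.046·RH+f) = 1.161 μm/a
  Sd branch = 0.0175·Sd^0.57·e^(0.008·RH+0.085·T) = 0.2471 μm/a
  r_corr = 1.161 + 0.2471 = 1.408 μm/a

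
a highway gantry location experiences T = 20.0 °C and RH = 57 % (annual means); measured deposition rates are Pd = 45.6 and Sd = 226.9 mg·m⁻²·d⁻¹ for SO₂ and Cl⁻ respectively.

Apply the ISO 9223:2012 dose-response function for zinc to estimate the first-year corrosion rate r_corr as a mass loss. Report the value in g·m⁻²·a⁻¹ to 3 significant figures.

r_corr = 27.1 g·m⁻²·a⁻¹

zinc: f(T) = -0.071·(T−10) [T>10 °C] = -0.7100
  sulphur-dioxide contribution → 0.4687 μm/a
  chloride contribution → 3.328 μm/a
  ⇒ r_corr(zinc) = 3.797 μm/a
Convert to mass loss: 3.797 μm/a × 7.14 g/cm³ = 27.11 g·m⁻²·a⁻¹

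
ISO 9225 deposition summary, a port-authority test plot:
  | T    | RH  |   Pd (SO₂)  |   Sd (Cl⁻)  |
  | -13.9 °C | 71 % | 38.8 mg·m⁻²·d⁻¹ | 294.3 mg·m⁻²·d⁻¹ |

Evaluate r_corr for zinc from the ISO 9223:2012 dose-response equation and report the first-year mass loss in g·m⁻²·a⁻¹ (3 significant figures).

r_corr = 6.60 g·m⁻²·a⁻¹

zinc: f(T) = +0.038·(T−10) [T≤10 °C] = -0.9082
  sulphur-dioxide contribution → 0.6818 μm/a
  chloride contribution → 0.242 μm/a
  ⇒ r_corr(zinc) = 0.9238 μm/a
Convert to mass loss: 0.9238 μm/a × 7.14 g/cm³ = 6.596 g·m⁻²·a⁻¹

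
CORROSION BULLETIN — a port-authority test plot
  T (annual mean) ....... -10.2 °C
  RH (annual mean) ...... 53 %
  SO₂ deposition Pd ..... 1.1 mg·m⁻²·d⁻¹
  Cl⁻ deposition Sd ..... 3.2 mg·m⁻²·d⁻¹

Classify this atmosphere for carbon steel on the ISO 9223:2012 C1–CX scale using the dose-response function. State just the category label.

carbon steel: T≤10 °C ⇒ hinge +0.150·(-10.2−10) = -3.0300
  SO₂ term: 1.77·1.1^0.52·exp(0.02·53-3.0300) = 0.2594
  Cl⁻ term: 0.102·3.2^0.62·exp(0.033·53+0.04·-10.2) = 0.802
  sum: 0.2594 + 0.802 → r_corr = 1.061 μm/a
1.06 μm/a falls in (0, 1.3] for carbon steel → category C1

C1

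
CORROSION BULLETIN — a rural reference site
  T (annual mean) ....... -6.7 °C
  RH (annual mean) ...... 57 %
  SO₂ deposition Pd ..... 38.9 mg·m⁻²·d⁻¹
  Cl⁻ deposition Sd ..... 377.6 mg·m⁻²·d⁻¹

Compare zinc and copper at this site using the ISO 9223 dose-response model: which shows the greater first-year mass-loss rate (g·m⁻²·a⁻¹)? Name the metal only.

zinc

zinc: T≤10 °C ⇒ hinge +0.038·(-6.7−10) = -0.6346
  sulphur-dioxide contribution → 0.4713 μm/a
  chloride contribution → 0.4599 μm/a
  total first-year rate 0.9312 μm/a
  mass loss = 0.9312 μm/a × 7.14 g/cm³ = 6.649 g·m⁻²·a⁻¹
copper: f(T) = +0.126·(T−10) [T≤10 °C] = -2.1042
  sulphur-dioxide contribution → 0.04835 μm/a
  chloride contribution → 0.2852 μm/a
  ⇒ r_corr(copper) = 0.3335 μm/a
  mass loss = 0.3335 μm/a × 8.96 g/cm³ = 2.988 g·m⁻²·a⁻¹
Ordering by g·m⁻²·a⁻¹: zinc (6.65) > copper (2.99)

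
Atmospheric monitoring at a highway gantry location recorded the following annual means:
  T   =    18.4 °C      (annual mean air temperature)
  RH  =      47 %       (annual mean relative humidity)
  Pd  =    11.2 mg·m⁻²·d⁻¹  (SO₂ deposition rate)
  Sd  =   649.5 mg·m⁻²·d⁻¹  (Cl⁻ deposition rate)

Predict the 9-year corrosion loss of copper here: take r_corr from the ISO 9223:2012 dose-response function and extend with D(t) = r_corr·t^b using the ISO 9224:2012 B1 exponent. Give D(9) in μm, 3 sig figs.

D(9) = 3.76 μm

copper: f(T) = -0.080·(T−10) [T>10 °C] = -0.6720
  sulphur-dioxide contribution → 0.08119 μm/a
  chloride contribution → 0.788 μm/a
  total first-year rate 0.8692 μm/a
Power-law: D(9) = r_corr · 9^0.667
  D(9) = 0.8692 × 9^0.667 = 0.8692 × 4.33 = 3.763 μm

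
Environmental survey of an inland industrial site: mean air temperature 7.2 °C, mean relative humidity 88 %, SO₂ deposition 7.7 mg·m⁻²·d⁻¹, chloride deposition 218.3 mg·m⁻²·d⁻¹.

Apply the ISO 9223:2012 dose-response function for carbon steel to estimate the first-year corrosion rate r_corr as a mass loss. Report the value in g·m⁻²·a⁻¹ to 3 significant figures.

carbon steel: temperature factor f = +0.150·(-2.8) = -0.4200
  SO₂ term: 1.77·7.7^0.52·exp(0.02·88-0.4200) = 19.54
  Sd branch = 0.102·Sd^0.62·e^(0.033·RH+0.04·T) = 70 μm/a
  r_corr = 19.54 + 70 = 89.54 μm/a
Convert to mass loss: 89.54 μm/a × 7.85 g/cm³ = 702.9 g·m⁻²·a⁻¹

r_corr = 703 g·m⁻²·a⁻¹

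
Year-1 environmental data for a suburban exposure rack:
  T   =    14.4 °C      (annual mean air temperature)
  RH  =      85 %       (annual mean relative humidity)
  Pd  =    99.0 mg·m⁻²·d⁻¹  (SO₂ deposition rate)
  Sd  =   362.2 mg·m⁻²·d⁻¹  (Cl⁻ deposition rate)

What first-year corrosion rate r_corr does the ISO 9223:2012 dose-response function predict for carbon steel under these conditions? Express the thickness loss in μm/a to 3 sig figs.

carbon steel: f(T) = -0.054·(T−10) [T>10 °C] = -0.2376
  Pd branch = 1.77·Pd^0.52·e^(0.02·RH+f) = 83.33 μm/a
  Sd branch = 0.102·Sd^0.62·e^(0.033·RH+0.04·T) = 115.7 μm/a
  sum: 83.33 + 115.7 → r_corr = 199.1 μm/a

r_corr = 199 μm/a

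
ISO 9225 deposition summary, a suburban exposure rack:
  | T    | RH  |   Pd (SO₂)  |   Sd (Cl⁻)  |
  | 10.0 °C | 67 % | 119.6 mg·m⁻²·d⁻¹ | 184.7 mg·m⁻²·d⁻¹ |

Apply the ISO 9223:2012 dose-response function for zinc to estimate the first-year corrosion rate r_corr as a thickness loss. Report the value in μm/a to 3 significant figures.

r_corr = 3.68 μm/a

zinc: f(T) = +0.038·(T−10) [T≤10 °C] = +0.0000
  SO₂ term: 0.0129·119.6^0.44·exp(0.046·67+0.0000) = 2.308
  Sd branch = 0.0175·Sd^0.57·e^(0.008·RH+0.085·T) = 1.37 μm/a
  r_corr = 2.308 + 1.37 = 3.679 μm/a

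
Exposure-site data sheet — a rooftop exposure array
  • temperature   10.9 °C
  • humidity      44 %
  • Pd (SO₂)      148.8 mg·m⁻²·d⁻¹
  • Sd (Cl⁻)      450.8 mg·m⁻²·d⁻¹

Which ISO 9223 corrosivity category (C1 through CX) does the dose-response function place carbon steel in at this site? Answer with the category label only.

carbon steel: T>10 °C ⇒ hinge -0.054·(10.9−10) = -0.0486
  Pd branch = 1.77·Pd^0.52·e^(0.02·RH+f) = 54.8 μm/a
  Cl⁻ term: 0.102·450.8^0.62·exp(0.033·44+0.04·10.9) = 29.79
  sum: 54.8 + 29.79 → r_corr = 84.59 μm/a
84.6 μm/a falls in (80, 200] for carbon steel → category C5

C5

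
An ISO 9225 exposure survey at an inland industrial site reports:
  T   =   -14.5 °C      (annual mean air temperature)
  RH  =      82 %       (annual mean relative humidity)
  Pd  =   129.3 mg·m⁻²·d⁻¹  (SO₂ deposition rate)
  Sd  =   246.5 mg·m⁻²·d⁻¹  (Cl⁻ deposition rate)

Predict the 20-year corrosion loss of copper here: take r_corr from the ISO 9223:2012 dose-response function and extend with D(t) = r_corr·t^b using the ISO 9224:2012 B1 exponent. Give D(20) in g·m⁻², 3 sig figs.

D(20) = 35.3 g·m⁻²

copper: T≤10 °C ⇒ hinge +0.126·(-14.5−10) = -3.0870
  sulphur-dioxide contribution → 0.1081 μm/a
  chloride contribution → 0.4266 μm/a
  total first-year rate 0.5346 μm/a
ISO 9224: D(t) = r_corr · t^b with b = 0.667 (copper, B1)
  D(20) = 0.5346 × 20^0.667 = 0.5346 × 7.375 = 3.943 μm
  Mass loss = 3.943 μm × 8.96 g/cm³ = 35.33 g·m⁻²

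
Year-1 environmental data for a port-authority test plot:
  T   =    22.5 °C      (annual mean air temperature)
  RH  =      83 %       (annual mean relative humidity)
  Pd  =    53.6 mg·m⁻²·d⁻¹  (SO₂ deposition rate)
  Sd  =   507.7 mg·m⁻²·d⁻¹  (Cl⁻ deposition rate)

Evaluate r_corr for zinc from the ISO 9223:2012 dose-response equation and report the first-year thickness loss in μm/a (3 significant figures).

r_corr = 9.41 μm/a

zinc: temperature factor f = -0.071·(12.5) = -0.8875
  sulphur-dioxide contribution → 1.394 μm/a
  chloride contribution → 8.02 μm/a
  ⇒ r_corr(zinc) = 9.414 μm/a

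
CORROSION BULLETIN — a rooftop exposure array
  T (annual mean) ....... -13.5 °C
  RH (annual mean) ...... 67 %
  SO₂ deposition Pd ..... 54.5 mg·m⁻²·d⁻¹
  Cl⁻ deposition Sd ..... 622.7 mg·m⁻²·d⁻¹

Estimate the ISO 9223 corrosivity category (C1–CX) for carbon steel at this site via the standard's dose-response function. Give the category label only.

C3

carbon steel: f(T) = +0.150·(T−10) [T≤10 °C] = -3.5250
  SO₂ term: 1.77·54.5^0.52·exp(0.02·67-3.5250) = 1.592
  Cl⁻ term: 0.102·622.7^0.62·exp(0.033·67+0.04·-13.5) = 29.29
  sum: 1.592 + 29.29 → r_corr = 30.88 μm/a
30.9 μm/a falls in (25, 50] for carbon steel → category C3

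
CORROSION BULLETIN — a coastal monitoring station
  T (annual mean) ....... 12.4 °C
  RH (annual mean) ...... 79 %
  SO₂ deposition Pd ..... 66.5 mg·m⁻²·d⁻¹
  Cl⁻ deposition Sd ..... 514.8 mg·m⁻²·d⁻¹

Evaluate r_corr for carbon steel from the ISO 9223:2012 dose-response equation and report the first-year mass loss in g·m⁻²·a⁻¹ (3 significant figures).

carbon steel: f(T) = -0.054·(T−10) [T>10 °C] = -0.1296
  sulphur-dioxide contribution → 66.95 μm/a
  chloride contribution → 109 μm/a
  total first-year rate 175.9 μm/a
Convert to mass loss: 175.9 μm/a × 7.85 g/cm³ = 1381 g·m⁻²·a⁻¹

r_corr = 1.38e+03 g·m⁻²·a⁻¹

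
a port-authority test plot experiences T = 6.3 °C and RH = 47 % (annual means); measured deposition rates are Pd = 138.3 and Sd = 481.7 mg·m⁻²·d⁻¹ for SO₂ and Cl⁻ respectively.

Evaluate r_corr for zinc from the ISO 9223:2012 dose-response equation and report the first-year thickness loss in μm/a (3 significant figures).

r_corr = 2.32 μm/a

zinc: f(T) = +0.038·(T−10) [T≤10 °C] = -0.1406
  sulphur-dioxide contribution → 0.852 μm/a
  chloride contribution → 1.473 μm/a
  ⇒ r_corr(zinc) = 2.325 μm/a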